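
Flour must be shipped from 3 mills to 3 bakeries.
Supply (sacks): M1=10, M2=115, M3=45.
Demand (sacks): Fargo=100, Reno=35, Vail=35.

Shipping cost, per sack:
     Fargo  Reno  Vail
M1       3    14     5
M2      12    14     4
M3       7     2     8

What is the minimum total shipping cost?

Optimal allocation:
  M1→Fargo: 10 sacks
  M2→Fargo: 80 sacks
  M2→Vail: 35 sacks
  M3→Fargo: 10 sacks
  M3→Reno: 35 sacks
Total cost = 1270.

1270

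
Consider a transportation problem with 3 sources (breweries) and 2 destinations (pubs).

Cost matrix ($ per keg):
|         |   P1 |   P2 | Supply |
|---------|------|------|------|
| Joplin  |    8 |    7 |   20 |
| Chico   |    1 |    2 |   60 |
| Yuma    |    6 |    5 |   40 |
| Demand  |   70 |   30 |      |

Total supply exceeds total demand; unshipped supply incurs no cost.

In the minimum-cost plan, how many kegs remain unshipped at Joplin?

20

An optimal plan:
  Chico to P1: 60 × $1 = $60
  Yuma to P1: 10 × $6 = $60
  Yuma to P2: 30 × $5 = $150
Total cost = $270.
Joplin ships 0 of its 20, leaving 20.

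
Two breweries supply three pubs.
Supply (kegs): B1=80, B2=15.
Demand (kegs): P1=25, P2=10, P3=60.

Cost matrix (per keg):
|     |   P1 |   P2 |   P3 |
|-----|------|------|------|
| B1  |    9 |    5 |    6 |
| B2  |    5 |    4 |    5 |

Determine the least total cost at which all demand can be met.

An optimal shipping plan:
  B1–P1: 10 × 9 = 90
  B1–P2: 10 × 5 = 50
  B1–P3: 60 × 6 = 360
  B2–P1: 15 × 5 = 75
Total = 90 + 50 + 360 + 75 = 575.
(Supply check: B1 ships 80; B2 ships 15.)

575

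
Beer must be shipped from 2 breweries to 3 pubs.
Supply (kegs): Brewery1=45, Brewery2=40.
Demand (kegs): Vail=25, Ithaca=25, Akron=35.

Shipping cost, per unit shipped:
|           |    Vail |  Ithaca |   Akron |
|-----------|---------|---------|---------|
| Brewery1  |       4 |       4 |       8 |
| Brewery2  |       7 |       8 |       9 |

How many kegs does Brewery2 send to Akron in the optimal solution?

35

The minimum-cost plan:
  Brewery1–Vail: 20 × 4 = 80
  Brewery1–Ithaca: 25 × 4 = 100
  Brewery2–Vail: 5 × 7 = 35
  Brewery2–Akron: 35 × 9 = 315
Total cost = 530.
So Brewery2→Akron carries 35 kegs.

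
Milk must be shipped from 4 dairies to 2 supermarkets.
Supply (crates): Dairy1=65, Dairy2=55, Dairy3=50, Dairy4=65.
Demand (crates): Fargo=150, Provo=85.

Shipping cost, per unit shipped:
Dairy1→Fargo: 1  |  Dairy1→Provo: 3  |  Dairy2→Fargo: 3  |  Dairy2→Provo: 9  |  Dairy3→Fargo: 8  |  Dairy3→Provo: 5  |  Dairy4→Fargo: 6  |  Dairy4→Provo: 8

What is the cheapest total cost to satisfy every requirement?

940

One minimum-cost allocation:
  Dairy1–Fargo: 65 × 1 = 65
  Dairy2–Fargo: 55 × 3 = 165
  Dairy3–Provo: 50 × 5 = 250
  Dairy4–Fargo: 30 × 6 = 180
  Dairy4–Provo: 35 × 8 = 280
Total = 65 + 165 + 250 + 180 + 280 = 940.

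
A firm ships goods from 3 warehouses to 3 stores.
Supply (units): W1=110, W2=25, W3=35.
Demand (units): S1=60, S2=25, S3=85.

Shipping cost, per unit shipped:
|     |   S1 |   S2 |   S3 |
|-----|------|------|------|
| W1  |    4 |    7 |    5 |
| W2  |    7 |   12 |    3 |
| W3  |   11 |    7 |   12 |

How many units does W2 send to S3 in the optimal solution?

25

The minimum-cost plan:
  W1→S1: 50 × 4 = 200
  W1→S3: 60 × 5 = 300
  W2→S3: 25 × 3 = 75
  W3→S1: 10 × 11 = 110
  W3→S2: 25 × 7 = 175
Total cost = 860.
So W2→S3 carries 25 units.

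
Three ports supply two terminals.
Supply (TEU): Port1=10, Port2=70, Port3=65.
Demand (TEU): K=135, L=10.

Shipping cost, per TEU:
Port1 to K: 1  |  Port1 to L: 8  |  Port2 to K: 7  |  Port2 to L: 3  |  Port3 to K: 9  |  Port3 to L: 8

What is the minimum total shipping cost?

A cheapest plan:
  Port1 to K: 10 × 1 = 10
  Port2 to K: 60 × 7 = 420
  Port2 to L: 10 × 3 = 30
  Port3 to K: 65 × 9 = 585
Total = 10 + 420 + 30 + 585 = 1045.

1045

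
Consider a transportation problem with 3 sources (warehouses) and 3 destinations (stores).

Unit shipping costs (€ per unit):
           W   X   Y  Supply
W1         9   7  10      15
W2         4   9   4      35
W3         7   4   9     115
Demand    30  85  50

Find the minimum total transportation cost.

840

A cheapest plan:
  W1 to Y: 15 × €10 = €150
  W2 to Y: 35 × €4 = €140
  W3 to W: 30 × €7 = €210
  W3 to X: 85 × €4 = €340
Total = 150 + 140 + 210 + 340 = €840.
(Supply check: W1 ships 15; W2 ships 35; W3 ships 115.)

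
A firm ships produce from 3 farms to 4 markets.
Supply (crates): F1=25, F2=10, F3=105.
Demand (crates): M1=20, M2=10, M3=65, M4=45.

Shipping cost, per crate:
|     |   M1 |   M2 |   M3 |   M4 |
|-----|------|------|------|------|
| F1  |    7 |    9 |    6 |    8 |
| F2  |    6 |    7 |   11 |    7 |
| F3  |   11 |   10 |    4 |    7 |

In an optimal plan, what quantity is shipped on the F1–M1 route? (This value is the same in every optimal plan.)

Solving gives:
  F1 to M1: 20 × 7 = 140
  F1 to M4: 5 × 8 = 40
  F2 to M2: 10 × 7 = 70
  F3 to M3: 65 × 4 = 260
  F3 to M4: 40 × 7 = 280
Total cost = 790.
So F1→M1 carries 20 crates.

20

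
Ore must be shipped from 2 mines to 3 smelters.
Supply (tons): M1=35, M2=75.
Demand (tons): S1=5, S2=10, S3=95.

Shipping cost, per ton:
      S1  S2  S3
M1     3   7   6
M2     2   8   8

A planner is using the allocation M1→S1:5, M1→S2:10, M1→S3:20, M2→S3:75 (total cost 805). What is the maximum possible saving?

25

Current plan cost = 5·3 + 10·7 + 20·6 + 75·8 = 805.
Optimal plan:
  M1–S3: 35 × 6 = 210
  M2–S1: 5 × 2 = 10
  M2–S2: 10 × 8 = 80
  M2–S3: 60 × 8 = 480
Optimal cost = 780.
Saving = 805 − 780 = 25.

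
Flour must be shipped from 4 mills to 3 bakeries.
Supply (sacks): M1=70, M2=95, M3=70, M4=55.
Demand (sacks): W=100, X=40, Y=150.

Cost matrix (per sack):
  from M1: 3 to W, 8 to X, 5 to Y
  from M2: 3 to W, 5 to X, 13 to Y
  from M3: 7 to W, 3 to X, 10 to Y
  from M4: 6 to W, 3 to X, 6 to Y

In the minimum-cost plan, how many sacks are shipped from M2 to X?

Solving gives:
  M1–Y: 70 × 5 = 350
  M2–W: 95 × 3 = 285
  M3–W: 5 × 7 = 35
  M3–X: 40 × 3 = 120
  M3–Y: 25 × 10 = 250
  M4–Y: 55 × 6 = 330
Total cost = 1370.
The route M2→X is not used.

0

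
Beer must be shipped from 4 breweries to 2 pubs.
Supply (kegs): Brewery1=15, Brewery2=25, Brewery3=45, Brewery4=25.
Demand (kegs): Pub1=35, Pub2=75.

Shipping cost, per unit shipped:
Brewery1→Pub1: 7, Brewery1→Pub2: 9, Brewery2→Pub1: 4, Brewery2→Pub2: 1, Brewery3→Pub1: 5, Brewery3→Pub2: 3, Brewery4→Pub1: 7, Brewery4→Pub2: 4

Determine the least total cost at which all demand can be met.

A cheapest plan:
  Brewery1 to Pub1: 15 × 7 = 105
  Brewery2 to Pub2: 25 × 1 = 25
  Brewery3 to Pub1: 20 × 5 = 100
  Brewery3 to Pub2: 25 × 3 = 75
  Brewery4 to Pub2: 25 × 4 = 100
Total = 105 + 25 + 100 + 75 + 100 = 405.

405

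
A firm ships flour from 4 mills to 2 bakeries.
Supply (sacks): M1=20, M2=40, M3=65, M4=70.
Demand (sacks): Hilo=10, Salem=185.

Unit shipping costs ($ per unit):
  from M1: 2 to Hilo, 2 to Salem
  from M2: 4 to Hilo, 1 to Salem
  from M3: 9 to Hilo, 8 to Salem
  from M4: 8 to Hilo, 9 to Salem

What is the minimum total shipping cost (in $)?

1220

One minimum-cost allocation:
  M1 to Salem: 20 × $2 = $40
  M2 to Salem: 40 × $1 = $40
  M3 to Salem: 65 × $8 = $520
  M4 to Hilo: 10 × $8 = $80
  M4 to Salem: 60 × $9 = $540
Total = 40 + 40 + 520 + 80 + 540 = $1220.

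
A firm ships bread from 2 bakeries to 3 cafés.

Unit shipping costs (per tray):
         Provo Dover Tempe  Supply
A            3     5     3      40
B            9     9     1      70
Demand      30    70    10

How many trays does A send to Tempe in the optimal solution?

0

Optimal shipments:
  A->Provo: 30 × 3 = 90
  A->Dover: 10 × 5 = 50
  B->Dover: 60 × 9 = 540
  B->Tempe: 10 × 1 = 10
Total cost = 690.
The route A→Tempe is not used.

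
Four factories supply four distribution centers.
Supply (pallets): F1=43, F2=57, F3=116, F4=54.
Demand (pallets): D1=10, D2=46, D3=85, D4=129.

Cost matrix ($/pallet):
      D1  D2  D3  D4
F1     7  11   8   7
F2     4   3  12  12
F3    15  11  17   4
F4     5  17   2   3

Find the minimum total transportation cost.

One minimum-cost allocation:
  F1 to D3: 30 × $8 = $240
  F1 to D4: 13 × $7 = $91
  F2 to D1: 10 × $4 = $40
  F2 to D2: 46 × $3 = $138
  F2 to D3: 1 × $12 = $12
  F3 to D4: 116 × $4 = $464
  F4 to D3: 54 × $2 = $108
Total = 240 + 91 + 40 + 138 + 12 + 464 + 108 = $1093.

1093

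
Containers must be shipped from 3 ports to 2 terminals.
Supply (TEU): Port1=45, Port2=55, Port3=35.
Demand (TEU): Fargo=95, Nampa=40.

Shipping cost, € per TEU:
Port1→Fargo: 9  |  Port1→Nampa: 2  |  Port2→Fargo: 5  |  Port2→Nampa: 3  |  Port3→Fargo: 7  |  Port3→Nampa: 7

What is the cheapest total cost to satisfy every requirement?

645

A cheapest plan:
  Port1 to Fargo: 5 × €9 = €45
  Port1 to Nampa: 40 × €2 = €80
  Port2 to Fargo: 55 × €5 = €275
  Port3 to Fargo: 35 × €7 = €245
Total = 45 + 80 + 275 + 245 = €645.
(Supply check: Port1 ships 45; Port2 ships 55; Port3 ships 35.)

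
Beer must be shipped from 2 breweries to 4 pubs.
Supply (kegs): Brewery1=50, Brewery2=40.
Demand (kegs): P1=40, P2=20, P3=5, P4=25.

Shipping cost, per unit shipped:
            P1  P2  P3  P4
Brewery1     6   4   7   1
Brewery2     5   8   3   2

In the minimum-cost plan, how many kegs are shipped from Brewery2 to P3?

Solving gives:
  Brewery1->P1: 5 × 6 = 30
  Brewery1->P2: 20 × 4 = 80
  Brewery1->P4: 25 × 1 = 25
  Brewery2->P1: 35 × 5 = 175
  Brewery2->P3: 5 × 3 = 15
Total cost = 325.
So Brewery2→P3 carries 5 kegs.

5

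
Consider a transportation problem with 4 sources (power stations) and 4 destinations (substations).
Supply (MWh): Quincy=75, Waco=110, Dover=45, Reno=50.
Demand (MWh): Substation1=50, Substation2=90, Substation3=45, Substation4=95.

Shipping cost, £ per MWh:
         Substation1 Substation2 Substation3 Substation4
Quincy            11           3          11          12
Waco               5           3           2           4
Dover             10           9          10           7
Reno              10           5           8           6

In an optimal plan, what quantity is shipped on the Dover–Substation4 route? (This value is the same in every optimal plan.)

45

Optimal shipments:
  Quincy->Substation2: 75 × £3 = £225
  Waco->Substation1: 50 × £5 = £250
  Waco->Substation3: 45 × £2 = £90
  Waco->Substation4: 15 × £4 = £60
  Dover->Substation4: 45 × £7 = £315
  Reno->Substation2: 15 × £5 = £75
  Reno->Substation4: 35 × £6 = £210
Total cost = £1225.
So Dover→Substation4 carries 45 MWh.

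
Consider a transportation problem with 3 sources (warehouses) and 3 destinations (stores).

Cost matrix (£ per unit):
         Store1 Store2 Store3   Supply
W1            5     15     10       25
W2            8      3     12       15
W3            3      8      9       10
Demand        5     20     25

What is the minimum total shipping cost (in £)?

350

One minimum-cost allocation:
  W1->Store3: 25 × £10 = £250
  W2->Store2: 15 × £3 = £45
  W3->Store1: 5 × £3 = £15
  W3->Store2: 5 × £8 = £40
Total = 250 + 45 + 15 + 40 = £350.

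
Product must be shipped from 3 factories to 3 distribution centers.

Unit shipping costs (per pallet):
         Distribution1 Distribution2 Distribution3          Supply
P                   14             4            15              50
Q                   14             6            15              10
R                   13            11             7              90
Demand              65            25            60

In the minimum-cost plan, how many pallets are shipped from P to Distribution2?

25

Solving gives:
  P->Distribution1: 25 × 14 = 350
  P->Distribution2: 25 × 4 = 100
  Q->Distribution1: 10 × 14 = 140
  R->Distribution1: 30 × 13 = 390
  R->Distribution3: 60 × 7 = 420
Total cost = 1400.
So P→Distribution2 carries 25 pallets.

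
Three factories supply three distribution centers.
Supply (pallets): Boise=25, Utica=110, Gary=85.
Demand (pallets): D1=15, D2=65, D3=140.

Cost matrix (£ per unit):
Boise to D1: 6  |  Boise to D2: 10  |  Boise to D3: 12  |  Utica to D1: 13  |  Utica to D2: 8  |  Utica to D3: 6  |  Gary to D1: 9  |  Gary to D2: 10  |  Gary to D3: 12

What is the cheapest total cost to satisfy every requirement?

1760

An optimal shipping plan:
  Boise->D1: 15 × £6 = £90
  Boise->D3: 10 × £12 = £120
  Utica->D3: 110 × £6 = £660
  Gary->D2: 65 × £10 = £650
  Gary->D3: 20 × £12 = £240
Total = 90 + 120 + 660 + 650 + 240 = £1760.
(Supply check: Boise ships 25; Utica ships 110; Gary ships 85.)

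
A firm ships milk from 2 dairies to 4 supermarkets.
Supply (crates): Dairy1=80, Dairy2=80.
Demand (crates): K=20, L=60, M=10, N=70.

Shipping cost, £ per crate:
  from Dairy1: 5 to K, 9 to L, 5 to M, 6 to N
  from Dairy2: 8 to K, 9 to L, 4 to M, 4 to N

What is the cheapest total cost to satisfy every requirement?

960

One minimum-cost allocation:
  Dairy1->K: 20 × £5 = £100
  Dairy1->L: 60 × £9 = £540
  Dairy2->M: 10 × £4 = £40
  Dairy2->N: 70 × £4 = £280
Total = 100 + 540 + 40 + 280 = £960.
(Supply check: Dairy1 ships 80; Dairy2 ships 80.)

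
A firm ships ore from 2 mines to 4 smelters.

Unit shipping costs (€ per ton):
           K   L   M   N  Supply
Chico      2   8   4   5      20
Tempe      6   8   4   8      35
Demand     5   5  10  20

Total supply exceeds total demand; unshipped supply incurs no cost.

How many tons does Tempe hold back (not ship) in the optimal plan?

15

An optimal plan:
  Chico->K: 5 × €2 = €10
  Chico->N: 15 × €5 = €75
  Tempe->L: 5 × €8 = €40
  Tempe->M: 10 × €4 = €40
  Tempe->N: 5 × €8 = €40
Total cost = €205.
Tempe ships 20 of its 35, leaving 15.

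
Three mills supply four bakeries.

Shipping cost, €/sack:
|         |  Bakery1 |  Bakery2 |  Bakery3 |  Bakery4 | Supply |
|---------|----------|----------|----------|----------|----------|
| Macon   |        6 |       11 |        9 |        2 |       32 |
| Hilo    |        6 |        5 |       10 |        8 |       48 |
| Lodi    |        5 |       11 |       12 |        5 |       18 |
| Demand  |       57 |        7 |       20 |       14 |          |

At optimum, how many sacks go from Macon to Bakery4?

14

The minimum-cost plan:
  Macon→Bakery3: 18 × €9 = €162
  Macon→Bakery4: 14 × €2 = €28
  Hilo→Bakery1: 39 × €6 = €234
  Hilo→Bakery2: 7 × €5 = €35
  Hilo→Bakery3: 2 × €10 = €20
  Lodi→Bakery1: 18 × €5 = €90
Total cost = €569.
So Macon→Bakery4 carries 14 sacks.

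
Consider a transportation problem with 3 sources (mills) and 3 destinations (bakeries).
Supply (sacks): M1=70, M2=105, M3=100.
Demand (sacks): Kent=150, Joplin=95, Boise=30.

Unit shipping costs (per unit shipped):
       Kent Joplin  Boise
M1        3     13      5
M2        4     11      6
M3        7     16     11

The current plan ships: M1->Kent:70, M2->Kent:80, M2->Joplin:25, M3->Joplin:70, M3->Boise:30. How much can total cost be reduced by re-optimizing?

200

Current plan cost = 70·3 + 80·4 + 25·11 + 70·16 + 30·11 = 2255.
Optimal plan:
  M1–Kent: 40 × 3 = 120
  M1–Boise: 30 × 5 = 150
  M2–Kent: 10 × 4 = 40
  M2–Joplin: 95 × 11 = 1045
  M3–Kent: 100 × 7 = 700
Optimal cost = 2055.
Saving = 2255 − 2055 = 200.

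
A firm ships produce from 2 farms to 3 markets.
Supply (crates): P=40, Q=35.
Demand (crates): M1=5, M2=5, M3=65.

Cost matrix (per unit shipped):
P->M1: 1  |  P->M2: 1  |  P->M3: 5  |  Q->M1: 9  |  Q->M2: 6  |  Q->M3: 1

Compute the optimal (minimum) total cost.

195

One minimum-cost allocation:
  P->M1: 5 × 1 = 5
  P->M2: 5 × 1 = 5
  P->M3: 30 × 5 = 150
  Q->M3: 35 × 1 = 35
Total = 5 + 5 + 150 + 35 = 195.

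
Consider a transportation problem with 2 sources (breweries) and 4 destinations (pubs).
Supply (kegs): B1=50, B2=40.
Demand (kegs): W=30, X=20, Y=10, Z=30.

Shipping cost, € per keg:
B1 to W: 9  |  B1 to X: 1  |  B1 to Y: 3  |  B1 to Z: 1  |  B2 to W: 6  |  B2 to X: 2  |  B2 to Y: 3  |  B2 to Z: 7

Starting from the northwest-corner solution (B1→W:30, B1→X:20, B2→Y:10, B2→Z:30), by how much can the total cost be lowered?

270

Current plan cost = 30·9 + 20·1 + 10·3 + 30·7 = €530.
Optimal plan:
  B1 to X: 20 × €1 = €20
  B1 to Z: 30 × €1 = €30
  B2 to W: 30 × €6 = €180
  B2 to Y: 10 × €3 = €30
Optimal cost = €260.
Saving = 530 − 260 = €270.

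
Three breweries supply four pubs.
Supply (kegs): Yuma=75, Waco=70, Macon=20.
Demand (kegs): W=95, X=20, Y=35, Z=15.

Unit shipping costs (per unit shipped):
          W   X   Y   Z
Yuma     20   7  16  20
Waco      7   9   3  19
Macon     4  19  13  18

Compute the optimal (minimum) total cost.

1670

A cheapest plan:
  Yuma→W: 5 × 20 = 100
  Yuma→X: 20 × 7 = 140
  Yuma→Y: 35 × 16 = 560
  Yuma→Z: 15 × 20 = 300
  Waco→W: 70 × 7 = 490
  Macon→W: 20 × 4 = 80
Total = 100 + 140 + 560 + 300 + 490 + 80 = 1670.
(Supply check: Yuma ships 75; Waco ships 70; Macon ships 20.)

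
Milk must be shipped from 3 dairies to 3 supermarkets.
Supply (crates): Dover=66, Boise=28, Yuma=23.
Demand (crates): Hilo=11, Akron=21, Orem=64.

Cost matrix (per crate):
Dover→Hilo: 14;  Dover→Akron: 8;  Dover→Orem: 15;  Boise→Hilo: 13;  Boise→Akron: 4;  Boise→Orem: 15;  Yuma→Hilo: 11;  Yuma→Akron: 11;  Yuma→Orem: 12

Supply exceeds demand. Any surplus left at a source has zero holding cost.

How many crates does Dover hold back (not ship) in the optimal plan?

21

Minimum-cost shipments:
  Dover->Orem: 45 × 15 = 675
  Boise->Hilo: 7 × 13 = 91
  Boise->Akron: 21 × 4 = 84
  Yuma->Hilo: 4 × 11 = 44
  Yuma->Orem: 19 × 12 = 228
Total cost = 1122.
Dover ships 45 of its 66, leaving 21.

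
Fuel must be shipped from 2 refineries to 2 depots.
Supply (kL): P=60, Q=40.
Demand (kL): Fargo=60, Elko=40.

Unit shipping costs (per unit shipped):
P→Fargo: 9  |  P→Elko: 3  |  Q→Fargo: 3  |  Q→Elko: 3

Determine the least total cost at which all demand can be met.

420

Optimal allocation:
  P→Fargo: 20 kL
  P→Elko: 40 kL
  Q→Fargo: 40 kL
Total cost = 420.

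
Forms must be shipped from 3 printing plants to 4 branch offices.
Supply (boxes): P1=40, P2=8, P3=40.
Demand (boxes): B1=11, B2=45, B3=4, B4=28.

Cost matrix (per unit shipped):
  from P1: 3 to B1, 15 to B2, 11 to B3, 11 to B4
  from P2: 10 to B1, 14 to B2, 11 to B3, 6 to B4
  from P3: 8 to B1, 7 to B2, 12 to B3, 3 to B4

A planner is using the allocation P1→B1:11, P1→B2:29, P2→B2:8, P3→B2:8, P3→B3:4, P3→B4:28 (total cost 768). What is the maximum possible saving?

68

Current plan cost = 11·3 + 29·15 + 8·14 + 8·7 + 4·12 + 28·3 = 768.
Optimal plan:
  P1 to B1: 11 × 3 = 33
  P1 to B2: 25 × 15 = 375
  P1 to B3: 4 × 11 = 44
  P2 to B4: 8 × 6 = 48
  P3 to B2: 20 × 7 = 140
  P3 to B4: 20 × 3 = 60
Optimal cost = 700.
Saving = 768 − 700 = 68.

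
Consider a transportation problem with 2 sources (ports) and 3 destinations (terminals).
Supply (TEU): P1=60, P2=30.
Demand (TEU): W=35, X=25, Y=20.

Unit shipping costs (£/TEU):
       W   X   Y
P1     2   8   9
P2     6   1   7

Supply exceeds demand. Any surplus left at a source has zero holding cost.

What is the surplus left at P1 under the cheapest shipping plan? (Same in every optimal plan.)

An optimal plan:
  P1->W: 35 × £2 = £70
  P1->Y: 15 × £9 = £135
  P2->X: 25 × £1 = £25
  P2->Y: 5 × £7 = £35
Total cost = £265.
P1 ships 50 of its 60, leaving 10.

10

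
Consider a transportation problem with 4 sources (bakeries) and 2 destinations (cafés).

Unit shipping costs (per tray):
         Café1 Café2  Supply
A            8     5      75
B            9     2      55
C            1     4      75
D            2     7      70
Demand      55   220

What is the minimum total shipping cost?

1000

A cheapest plan:
  A to Café2: 75 × 5 = 375
  B to Café2: 55 × 2 = 110
  C to Café2: 75 × 4 = 300
  D to Café1: 55 × 2 = 110
  D to Café2: 15 × 7 = 105
Total = 375 + 110 + 300 + 110 + 105 = 1000.
(Supply check: A ships 75; B ships 55; C ships 75; D ships 70.)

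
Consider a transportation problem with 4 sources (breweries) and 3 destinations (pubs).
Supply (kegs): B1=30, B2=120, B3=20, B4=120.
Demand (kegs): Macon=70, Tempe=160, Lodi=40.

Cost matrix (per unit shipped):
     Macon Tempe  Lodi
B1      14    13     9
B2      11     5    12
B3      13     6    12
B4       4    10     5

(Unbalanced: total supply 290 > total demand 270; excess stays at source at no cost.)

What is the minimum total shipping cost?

One minimum-cost allocation:
  B1–Tempe: 10 × 13 = 130
  B2–Tempe: 120 × 5 = 600
  B3–Tempe: 20 × 6 = 120
  B4–Macon: 70 × 4 = 280
  B4–Tempe: 10 × 10 = 100
  B4–Lodi: 40 × 5 = 200
Total = 130 + 600 + 120 + 280 + 100 + 200 = 1430.

1430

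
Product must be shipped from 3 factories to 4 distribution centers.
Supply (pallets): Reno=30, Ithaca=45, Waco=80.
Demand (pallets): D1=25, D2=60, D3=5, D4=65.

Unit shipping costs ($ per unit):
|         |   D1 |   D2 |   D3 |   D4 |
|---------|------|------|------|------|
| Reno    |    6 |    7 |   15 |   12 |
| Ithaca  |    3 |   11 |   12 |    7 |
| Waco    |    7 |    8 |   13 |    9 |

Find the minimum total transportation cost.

A cheapest plan:
  Reno–D2: 30 pallets
  Ithaca–D1: 25 pallets
  Ithaca–D4: 20 pallets
  Waco–D2: 30 pallets
  Waco–D3: 5 pallets
  Waco–D4: 45 pallets
Total cost = $1135.

1135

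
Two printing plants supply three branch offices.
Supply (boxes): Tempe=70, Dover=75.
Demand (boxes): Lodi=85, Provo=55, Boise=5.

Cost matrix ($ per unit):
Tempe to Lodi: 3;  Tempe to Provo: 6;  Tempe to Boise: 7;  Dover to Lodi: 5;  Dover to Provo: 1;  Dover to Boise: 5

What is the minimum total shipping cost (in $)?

365

An optimal shipping plan:
  Tempe to Lodi: 70 × $3 = $210
  Dover to Lodi: 15 × $5 = $75
  Dover to Provo: 55 × $1 = $55
  Dover to Boise: 5 × $5 = $25
Total = 210 + 75 + 55 + 25 = $365.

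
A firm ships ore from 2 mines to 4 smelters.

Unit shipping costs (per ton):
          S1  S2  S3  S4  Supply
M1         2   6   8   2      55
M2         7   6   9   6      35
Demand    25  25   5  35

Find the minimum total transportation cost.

335

One minimum-cost allocation:
  M1→S1: 25 × 2 = 50
  M1→S4: 30 × 2 = 60
  M2→S2: 25 × 6 = 150
  M2→S3: 5 × 9 = 45
  M2→S4: 5 × 6 = 30
Total = 50 + 60 + 150 + 45 + 30 = 335.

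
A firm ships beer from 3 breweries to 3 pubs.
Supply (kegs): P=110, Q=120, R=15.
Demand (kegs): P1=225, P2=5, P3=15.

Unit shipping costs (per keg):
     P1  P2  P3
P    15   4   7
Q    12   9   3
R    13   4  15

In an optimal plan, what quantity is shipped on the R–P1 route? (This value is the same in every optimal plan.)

15

The minimum-cost plan:
  P to P1: 105 × 15 = 1575
  P to P2: 5 × 4 = 20
  Q to P1: 105 × 12 = 1260
  Q to P3: 15 × 3 = 45
  R to P1: 15 × 13 = 195
Total cost = 3095.
So R→P1 carries 15 kegs.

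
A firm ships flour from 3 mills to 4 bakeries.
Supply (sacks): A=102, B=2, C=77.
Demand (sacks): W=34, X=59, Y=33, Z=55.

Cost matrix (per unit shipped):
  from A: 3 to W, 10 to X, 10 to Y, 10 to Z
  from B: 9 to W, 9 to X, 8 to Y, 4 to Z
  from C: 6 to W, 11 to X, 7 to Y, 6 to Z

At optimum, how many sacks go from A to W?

34

Optimal shipments:
  A to W: 34 sacks
  A to X: 59 sacks
  A to Y: 9 sacks
  B to Z: 2 sacks
  C to Y: 24 sacks
  C to Z: 53 sacks
Total cost = 1276.
So A→W carries 34 sacks.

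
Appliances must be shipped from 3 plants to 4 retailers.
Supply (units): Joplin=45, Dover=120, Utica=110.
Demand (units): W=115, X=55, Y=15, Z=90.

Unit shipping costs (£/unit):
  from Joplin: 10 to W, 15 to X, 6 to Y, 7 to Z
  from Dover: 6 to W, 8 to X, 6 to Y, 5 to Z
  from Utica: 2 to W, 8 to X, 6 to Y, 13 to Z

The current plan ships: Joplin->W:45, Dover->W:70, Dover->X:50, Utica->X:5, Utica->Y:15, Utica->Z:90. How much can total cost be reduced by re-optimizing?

Current plan cost = 45·10 + 70·6 + 50·8 + 5·8 + 15·6 + 90·13 = £2570.
Optimal plan:
  Joplin to Y: 15 × £6 = £90
  Joplin to Z: 30 × £7 = £210
  Dover to W: 5 × £6 = £30
  Dover to X: 55 × £8 = £440
  Dover to Z: 60 × £5 = £300
  Utica to W: 110 × £2 = £220
Optimal cost = £1290.
Saving = 2570 − 1290 = £1280.

1280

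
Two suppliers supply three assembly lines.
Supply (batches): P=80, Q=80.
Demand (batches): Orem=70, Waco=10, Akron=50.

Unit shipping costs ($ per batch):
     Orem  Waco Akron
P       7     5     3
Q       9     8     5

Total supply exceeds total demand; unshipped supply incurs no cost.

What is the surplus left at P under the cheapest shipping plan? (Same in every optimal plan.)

0

An optimal plan:
  P→Orem: 70 batches
  P→Waco: 10 batches
  Q→Akron: 50 batches
Total cost = $790.
P ships 80 of its 80, leaving 0.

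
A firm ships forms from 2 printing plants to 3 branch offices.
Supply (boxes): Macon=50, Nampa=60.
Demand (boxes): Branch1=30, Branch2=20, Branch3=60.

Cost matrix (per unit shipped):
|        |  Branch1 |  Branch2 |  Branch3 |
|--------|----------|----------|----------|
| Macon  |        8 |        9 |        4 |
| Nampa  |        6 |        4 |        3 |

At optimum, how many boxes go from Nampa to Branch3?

Solving gives:
  Macon→Branch3: 50 × 4 = 200
  Nampa→Branch1: 30 × 6 = 180
  Nampa→Branch2: 20 × 4 = 80
  Nampa→Branch3: 10 × 3 = 30
Total cost = 490.
So Nampa→Branch3 carries 10 boxes.

10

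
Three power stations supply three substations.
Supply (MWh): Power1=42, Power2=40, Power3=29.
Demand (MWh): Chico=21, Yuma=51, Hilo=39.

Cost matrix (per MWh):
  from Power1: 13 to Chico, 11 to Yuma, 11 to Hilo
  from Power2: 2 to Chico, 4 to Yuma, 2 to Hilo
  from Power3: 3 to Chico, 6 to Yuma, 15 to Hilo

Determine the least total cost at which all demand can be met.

One minimum-cost allocation:
  Power1→Yuma: 42 × 11 = 462
  Power2→Yuma: 1 × 4 = 4
  Power2→Hilo: 39 × 2 = 78
  Power3→Chico: 21 × 3 = 63
  Power3→Yuma: 8 × 6 = 48
Total = 462 + 4 + 78 + 63 + 48 = 655.

655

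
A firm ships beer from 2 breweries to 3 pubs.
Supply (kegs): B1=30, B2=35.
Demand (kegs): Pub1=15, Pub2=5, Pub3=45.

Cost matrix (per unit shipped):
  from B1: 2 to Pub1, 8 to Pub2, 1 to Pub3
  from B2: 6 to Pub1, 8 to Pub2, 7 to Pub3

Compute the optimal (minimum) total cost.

265

Optimal allocation:
  B1->Pub3: 30 × 1 = 30
  B2->Pub1: 15 × 6 = 90
  B2->Pub2: 5 × 8 = 40
  B2->Pub3: 15 × 7 = 105
Total = 30 + 90 + 40 + 105 = 265.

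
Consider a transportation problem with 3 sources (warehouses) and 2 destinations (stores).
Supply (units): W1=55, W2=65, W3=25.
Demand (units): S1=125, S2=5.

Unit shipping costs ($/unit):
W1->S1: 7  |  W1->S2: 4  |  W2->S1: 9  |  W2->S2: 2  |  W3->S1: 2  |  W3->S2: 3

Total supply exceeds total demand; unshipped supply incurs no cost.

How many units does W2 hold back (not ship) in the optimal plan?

An optimal plan:
  W1 to S1: 55 × $7 = $385
  W2 to S1: 45 × $9 = $405
  W2 to S2: 5 × $2 = $10
  W3 to S1: 25 × $2 = $50
Total cost = $850.
W2 ships 50 of its 65, leaving 15.

15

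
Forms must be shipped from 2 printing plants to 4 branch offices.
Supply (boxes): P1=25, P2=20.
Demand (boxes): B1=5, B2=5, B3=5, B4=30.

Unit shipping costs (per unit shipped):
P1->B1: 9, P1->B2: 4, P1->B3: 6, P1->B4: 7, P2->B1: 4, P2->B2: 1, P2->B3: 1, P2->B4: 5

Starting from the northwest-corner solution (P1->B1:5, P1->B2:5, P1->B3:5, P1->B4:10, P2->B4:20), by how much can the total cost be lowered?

Current plan cost = 5·9 + 5·4 + 5·6 + 10·7 + 20·5 = 265.
Optimal plan:
  P1 to B4: 25 × 7 = 175
  P2 to B1: 5 × 4 = 20
  P2 to B2: 5 × 1 = 5
  P2 to B3: 5 × 1 = 5
  P2 to B4: 5 × 5 = 25
Optimal cost = 230.
Saving = 265 − 230 = 35.

35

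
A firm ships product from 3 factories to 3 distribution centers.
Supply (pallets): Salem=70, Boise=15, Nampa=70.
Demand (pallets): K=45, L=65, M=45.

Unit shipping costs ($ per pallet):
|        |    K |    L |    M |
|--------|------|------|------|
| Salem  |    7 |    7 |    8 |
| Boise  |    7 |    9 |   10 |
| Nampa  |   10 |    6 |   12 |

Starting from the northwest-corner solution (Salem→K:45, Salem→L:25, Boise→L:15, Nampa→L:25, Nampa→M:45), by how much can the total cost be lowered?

Current plan cost = 45·7 + 25·7 + 15·9 + 25·6 + 45·12 = $1315.
Optimal plan:
  Salem→K: 25 × $7 = $175
  Salem→M: 45 × $8 = $360
  Boise→K: 15 × $7 = $105
  Nampa→K: 5 × $10 = $50
  Nampa→L: 65 × $6 = $390
Optimal cost = $1080.
Saving = 1315 − 1080 = $235.

235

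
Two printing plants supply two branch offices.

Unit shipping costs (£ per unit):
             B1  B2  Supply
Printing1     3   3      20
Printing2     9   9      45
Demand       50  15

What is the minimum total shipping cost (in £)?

465

A cheapest plan:
  Printing1→B1: 5 × £3 = £15
  Printing1→B2: 15 × £3 = £45
  Printing2→B1: 45 × £9 = £405
Total = 15 + 45 + 405 = £465.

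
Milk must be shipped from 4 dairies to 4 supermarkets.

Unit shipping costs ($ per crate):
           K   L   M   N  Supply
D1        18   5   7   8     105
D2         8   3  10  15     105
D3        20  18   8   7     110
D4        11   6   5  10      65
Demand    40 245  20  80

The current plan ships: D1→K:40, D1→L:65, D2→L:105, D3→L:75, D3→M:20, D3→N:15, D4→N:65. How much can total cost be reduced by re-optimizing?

Current plan cost = 40·18 + 65·5 + 105·3 + 75·18 + 20·8 + 15·7 + 65·10 = $3625.
Optimal plan:
  D1 to L: 105 × $5 = $525
  D2 to K: 30 × $8 = $240
  D2 to L: 75 × $3 = $225
  D3 to K: 10 × $20 = $200
  D3 to M: 20 × $8 = $160
  D3 to N: 80 × $7 = $560
  D4 to L: 65 × $6 = $390
Optimal cost = $2300.
Saving = 3625 − 2300 = $1325.

1325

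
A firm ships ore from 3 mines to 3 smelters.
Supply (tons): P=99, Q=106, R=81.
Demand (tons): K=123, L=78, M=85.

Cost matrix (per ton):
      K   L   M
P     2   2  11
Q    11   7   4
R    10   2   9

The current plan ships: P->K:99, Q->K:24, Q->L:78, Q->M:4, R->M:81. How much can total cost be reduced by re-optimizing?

798

Current plan cost = 99·2 + 24·11 + 78·7 + 4·4 + 81·9 = 1753.
Optimal plan:
  P->K: 99 × 2 = 198
  Q->K: 21 × 11 = 231
  Q->M: 85 × 4 = 340
  R->K: 3 × 10 = 30
  R->L: 78 × 2 = 156
Optimal cost = 955.
Saving = 1753 − 955 = 798.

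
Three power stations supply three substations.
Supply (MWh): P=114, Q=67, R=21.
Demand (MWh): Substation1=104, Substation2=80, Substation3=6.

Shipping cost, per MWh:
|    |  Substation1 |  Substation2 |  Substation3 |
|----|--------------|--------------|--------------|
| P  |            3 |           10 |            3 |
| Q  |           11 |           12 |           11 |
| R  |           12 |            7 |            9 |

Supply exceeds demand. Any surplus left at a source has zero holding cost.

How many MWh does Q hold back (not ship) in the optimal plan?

12

Minimum-cost shipments:
  P–Substation1: 104 × 3 = 312
  P–Substation2: 4 × 10 = 40
  P–Substation3: 6 × 3 = 18
  Q–Substation2: 55 × 12 = 660
  R–Substation2: 21 × 7 = 147
Total cost = 1177.
Q ships 55 of its 67, leaving 12.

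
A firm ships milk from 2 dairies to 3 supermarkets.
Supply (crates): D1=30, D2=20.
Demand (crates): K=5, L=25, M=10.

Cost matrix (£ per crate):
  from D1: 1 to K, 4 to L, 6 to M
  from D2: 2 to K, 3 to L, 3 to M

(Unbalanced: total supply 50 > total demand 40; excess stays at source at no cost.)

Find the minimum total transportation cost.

125

One minimum-cost allocation:
  D1–K: 5 × £1 = £5
  D1–L: 15 × £4 = £60
  D2–L: 10 × £3 = £30
  D2–M: 10 × £3 = £30
Total = 5 + 60 + 30 + 30 = £125.
(Supply check: D1 ships 20; D2 ships 20.)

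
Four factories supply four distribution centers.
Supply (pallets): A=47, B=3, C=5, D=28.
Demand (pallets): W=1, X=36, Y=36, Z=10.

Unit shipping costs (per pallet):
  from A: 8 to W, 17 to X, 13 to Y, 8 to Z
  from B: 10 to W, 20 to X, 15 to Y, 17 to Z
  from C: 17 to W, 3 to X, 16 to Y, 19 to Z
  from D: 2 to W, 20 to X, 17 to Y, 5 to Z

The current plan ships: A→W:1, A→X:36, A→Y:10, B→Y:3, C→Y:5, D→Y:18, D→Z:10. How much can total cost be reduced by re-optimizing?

Current plan cost = 1·8 + 36·17 + 10·13 + 3·15 + 5·16 + 18·17 + 10·5 = 1231.
Optimal plan:
  A→X: 14 × 17 = 238
  A→Y: 33 × 13 = 429
  B→Y: 3 × 15 = 45
  C→X: 5 × 3 = 15
  D→W: 1 × 2 = 2
  D→X: 17 × 20 = 340
  D→Z: 10 × 5 = 50
Optimal cost = 1119.
Saving = 1231 − 1119 = 112.

112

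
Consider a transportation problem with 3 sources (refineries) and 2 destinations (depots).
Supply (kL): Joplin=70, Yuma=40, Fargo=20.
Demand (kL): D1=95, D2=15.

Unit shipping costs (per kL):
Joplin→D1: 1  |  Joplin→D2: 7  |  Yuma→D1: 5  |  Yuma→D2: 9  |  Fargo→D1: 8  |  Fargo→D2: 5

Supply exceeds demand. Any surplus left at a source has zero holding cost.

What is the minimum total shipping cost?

270

An optimal shipping plan:
  Joplin–D1: 70 kL
  Yuma–D1: 25 kL
  Fargo–D2: 15 kL
Total cost = 270.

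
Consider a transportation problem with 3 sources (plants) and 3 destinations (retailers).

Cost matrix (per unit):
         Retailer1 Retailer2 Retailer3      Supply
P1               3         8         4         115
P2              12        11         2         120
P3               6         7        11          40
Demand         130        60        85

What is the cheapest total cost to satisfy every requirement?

An optimal shipping plan:
  P1->Retailer1: 115 × 3 = 345
  P2->Retailer2: 35 × 11 = 385
  P2->Retailer3: 85 × 2 = 170
  P3->Retailer1: 15 × 6 = 90
  P3->Retailer2: 25 × 7 = 175
Total = 345 + 385 + 170 + 90 + 175 = 1165.

1165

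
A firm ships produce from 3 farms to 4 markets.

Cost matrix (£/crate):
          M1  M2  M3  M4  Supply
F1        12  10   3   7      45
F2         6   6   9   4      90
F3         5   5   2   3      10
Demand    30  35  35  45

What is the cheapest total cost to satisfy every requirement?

695

A cheapest plan:
  F1–M3: 35 × £3 = £105
  F1–M4: 10 × £7 = £70
  F2–M1: 30 × £6 = £180
  F2–M2: 35 × £6 = £210
  F2–M4: 25 × £4 = £100
  F3–M4: 10 × £3 = £30
Total = 105 + 70 + 180 + 210 + 100 + 30 = £695.
(Supply check: F1 ships 45; F2 ships 90; F3 ships 10.)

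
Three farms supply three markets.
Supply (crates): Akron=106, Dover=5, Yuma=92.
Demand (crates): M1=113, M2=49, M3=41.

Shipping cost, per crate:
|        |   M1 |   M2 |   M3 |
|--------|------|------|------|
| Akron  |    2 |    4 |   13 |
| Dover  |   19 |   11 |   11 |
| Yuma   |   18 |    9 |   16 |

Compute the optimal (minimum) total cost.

1410

One minimum-cost allocation:
  Akron–M1: 106 × 2 = 212
  Dover–M3: 5 × 11 = 55
  Yuma–M1: 7 × 18 = 126
  Yuma–M2: 49 × 9 = 441
  Yuma–M3: 36 × 16 = 576
Total = 212 + 55 + 126 + 441 + 576 = 1410.
(Supply check: Akron ships 106; Dover ships 5; Yuma ships 92.)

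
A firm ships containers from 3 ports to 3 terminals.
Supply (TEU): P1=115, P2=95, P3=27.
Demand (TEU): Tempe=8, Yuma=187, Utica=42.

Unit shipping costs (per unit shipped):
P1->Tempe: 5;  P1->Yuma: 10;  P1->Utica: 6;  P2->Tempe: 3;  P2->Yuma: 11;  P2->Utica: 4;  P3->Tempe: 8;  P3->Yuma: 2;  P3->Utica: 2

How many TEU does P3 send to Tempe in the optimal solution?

The minimum-cost plan:
  P1->Yuma: 115 × 10 = 1150
  P2->Tempe: 8 × 3 = 24
  P2->Yuma: 45 × 11 = 495
  P2->Utica: 42 × 4 = 168
  P3->Yuma: 27 × 2 = 54
Total cost = 1891.
The route P3→Tempe is not used.

0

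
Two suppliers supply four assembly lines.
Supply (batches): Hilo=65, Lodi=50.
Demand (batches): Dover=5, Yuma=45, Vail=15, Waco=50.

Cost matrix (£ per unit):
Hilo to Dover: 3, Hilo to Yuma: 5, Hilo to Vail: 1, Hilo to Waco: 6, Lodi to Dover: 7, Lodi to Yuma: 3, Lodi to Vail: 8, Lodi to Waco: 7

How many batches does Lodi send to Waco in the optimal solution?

5

Optimal shipments:
  Hilo→Dover: 5 batches
  Hilo→Vail: 15 batches
  Hilo→Waco: 45 batches
  Lodi→Yuma: 45 batches
  Lodi→Waco: 5 batches
Total cost = £470.
So Lodi→Waco carries 5 batches.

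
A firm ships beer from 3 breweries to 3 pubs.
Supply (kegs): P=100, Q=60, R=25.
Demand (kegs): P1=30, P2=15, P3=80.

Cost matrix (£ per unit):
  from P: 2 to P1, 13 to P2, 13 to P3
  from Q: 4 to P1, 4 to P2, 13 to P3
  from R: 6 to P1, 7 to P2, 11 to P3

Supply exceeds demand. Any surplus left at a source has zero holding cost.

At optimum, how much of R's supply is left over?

An optimal plan:
  P–P1: 30 × £2 = £60
  P–P3: 10 × £13 = £130
  Q–P2: 15 × £4 = £60
  Q–P3: 45 × £13 = £585
  R–P3: 25 × £11 = £275
Total cost = £1110.
R ships 25 of its 25, leaving 0.

0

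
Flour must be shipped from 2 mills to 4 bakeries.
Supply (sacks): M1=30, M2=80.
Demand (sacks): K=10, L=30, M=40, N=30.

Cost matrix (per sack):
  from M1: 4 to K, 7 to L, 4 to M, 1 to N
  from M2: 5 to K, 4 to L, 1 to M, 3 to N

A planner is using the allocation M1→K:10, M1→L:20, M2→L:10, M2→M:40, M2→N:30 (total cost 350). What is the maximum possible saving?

110

Current plan cost = 10·4 + 20·7 + 10·4 + 40·1 + 30·3 = 350.
Optimal plan:
  M1→N: 30 × 1 = 30
  M2→K: 10 × 5 = 50
  M2→L: 30 × 4 = 120
  M2→M: 40 × 1 = 40
Optimal cost = 240.
Saving = 350 − 240 = 110.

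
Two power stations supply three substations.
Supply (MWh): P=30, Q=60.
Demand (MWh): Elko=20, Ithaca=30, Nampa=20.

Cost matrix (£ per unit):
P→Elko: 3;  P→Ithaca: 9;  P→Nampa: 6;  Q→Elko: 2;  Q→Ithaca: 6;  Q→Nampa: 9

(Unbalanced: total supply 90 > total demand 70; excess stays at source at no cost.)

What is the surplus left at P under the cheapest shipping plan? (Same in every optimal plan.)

10

Minimum-cost shipments:
  P to Nampa: 20 × £6 = £120
  Q to Elko: 20 × £2 = £40
  Q to Ithaca: 30 × £6 = £180
Total cost = £340.
P ships 20 of its 30, leaving 10.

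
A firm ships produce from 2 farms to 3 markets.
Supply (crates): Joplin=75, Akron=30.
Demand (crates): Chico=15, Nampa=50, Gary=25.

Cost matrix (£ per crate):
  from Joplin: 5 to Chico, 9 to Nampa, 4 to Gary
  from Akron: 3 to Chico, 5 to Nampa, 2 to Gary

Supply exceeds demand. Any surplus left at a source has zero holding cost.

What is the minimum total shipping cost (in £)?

505

A cheapest plan:
  Joplin->Chico: 15 × £5 = £75
  Joplin->Nampa: 20 × £9 = £180
  Joplin->Gary: 25 × £4 = £100
  Akron->Nampa: 30 × £5 = £150
Total = 75 + 180 + 100 + 150 = £505.
(Supply check: Joplin ships 60; Akron ships 30.)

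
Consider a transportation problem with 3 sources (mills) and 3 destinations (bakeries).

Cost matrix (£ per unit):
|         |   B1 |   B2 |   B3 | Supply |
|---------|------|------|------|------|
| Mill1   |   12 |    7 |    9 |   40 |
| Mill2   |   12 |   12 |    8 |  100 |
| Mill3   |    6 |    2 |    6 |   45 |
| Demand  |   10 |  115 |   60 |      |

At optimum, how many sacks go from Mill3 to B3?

0

The minimum-cost plan:
  Mill1 to B2: 40 × £7 = £280
  Mill2 to B1: 10 × £12 = £120
  Mill2 to B2: 30 × £12 = £360
  Mill2 to B3: 60 × £8 = £480
  Mill3 to B2: 45 × £2 = £90
Total cost = £1330.
The route Mill3→B3 is not used.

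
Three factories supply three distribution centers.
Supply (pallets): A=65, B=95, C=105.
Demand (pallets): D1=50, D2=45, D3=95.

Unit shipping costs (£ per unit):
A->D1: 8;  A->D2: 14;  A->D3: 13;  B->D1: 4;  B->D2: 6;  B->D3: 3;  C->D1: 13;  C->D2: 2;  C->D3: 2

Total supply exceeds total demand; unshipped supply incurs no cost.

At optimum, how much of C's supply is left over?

0

Minimum-cost shipments:
  B to D1: 50 × £4 = £200
  B to D3: 35 × £3 = £105
  C to D2: 45 × £2 = £90
  C to D3: 60 × £2 = £120
Total cost = £515.
C ships 105 of its 105, leaving 0.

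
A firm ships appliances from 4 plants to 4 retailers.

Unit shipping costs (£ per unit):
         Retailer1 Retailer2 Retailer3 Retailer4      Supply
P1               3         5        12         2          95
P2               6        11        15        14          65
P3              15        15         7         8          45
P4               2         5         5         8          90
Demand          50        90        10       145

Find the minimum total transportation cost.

Optimal allocation:
  P1 to Retailer4: 95 × £2 = £190
  P2 to Retailer1: 50 × £6 = £300
  P2 to Retailer2: 10 × £11 = £110
  P2 to Retailer4: 5 × £14 = £70
  P3 to Retailer4: 45 × £8 = £360
  P4 to Retailer2: 80 × £5 = £400
  P4 to Retailer3: 10 × £5 = £50
Total = 190 + 300 + 110 + 70 + 360 + 400 + 50 = £1480.

1480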